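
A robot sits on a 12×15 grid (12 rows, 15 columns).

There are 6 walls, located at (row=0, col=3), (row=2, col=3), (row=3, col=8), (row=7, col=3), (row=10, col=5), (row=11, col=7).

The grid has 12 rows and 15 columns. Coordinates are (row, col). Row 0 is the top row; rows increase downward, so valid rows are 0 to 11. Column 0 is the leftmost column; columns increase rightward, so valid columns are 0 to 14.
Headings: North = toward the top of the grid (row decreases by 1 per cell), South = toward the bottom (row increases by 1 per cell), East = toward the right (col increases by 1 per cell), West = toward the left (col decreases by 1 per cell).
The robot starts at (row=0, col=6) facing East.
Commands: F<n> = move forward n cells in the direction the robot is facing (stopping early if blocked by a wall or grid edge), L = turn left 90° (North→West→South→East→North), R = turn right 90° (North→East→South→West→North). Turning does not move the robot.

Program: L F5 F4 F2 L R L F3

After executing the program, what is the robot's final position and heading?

Answer: Final position: (row=0, col=4), facing West

Derivation:
Start: (row=0, col=6), facing East
  L: turn left, now facing North
  F5: move forward 0/5 (blocked), now at (row=0, col=6)
  F4: move forward 0/4 (blocked), now at (row=0, col=6)
  F2: move forward 0/2 (blocked), now at (row=0, col=6)
  L: turn left, now facing West
  R: turn right, now facing North
  L: turn left, now facing West
  F3: move forward 2/3 (blocked), now at (row=0, col=4)
Final: (row=0, col=4), facing West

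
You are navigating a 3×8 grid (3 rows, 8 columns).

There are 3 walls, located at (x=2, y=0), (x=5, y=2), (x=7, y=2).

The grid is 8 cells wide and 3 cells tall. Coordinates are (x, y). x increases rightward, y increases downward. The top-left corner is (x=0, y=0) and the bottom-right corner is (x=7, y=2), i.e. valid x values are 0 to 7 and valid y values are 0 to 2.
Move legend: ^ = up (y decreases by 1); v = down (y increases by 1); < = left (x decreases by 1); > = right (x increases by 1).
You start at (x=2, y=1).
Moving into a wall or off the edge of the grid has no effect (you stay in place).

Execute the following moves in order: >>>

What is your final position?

Answer: Final position: (x=5, y=1)

Derivation:
Start: (x=2, y=1)
  > (right): (x=2, y=1) -> (x=3, y=1)
  > (right): (x=3, y=1) -> (x=4, y=1)
  > (right): (x=4, y=1) -> (x=5, y=1)
Final: (x=5, y=1)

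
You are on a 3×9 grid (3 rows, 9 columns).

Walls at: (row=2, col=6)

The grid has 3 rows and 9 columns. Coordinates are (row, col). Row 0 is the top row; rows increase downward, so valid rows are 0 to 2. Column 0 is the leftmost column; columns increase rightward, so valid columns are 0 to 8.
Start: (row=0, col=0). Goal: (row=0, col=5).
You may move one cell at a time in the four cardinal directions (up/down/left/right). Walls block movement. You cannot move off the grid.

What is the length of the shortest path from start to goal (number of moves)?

Answer: Shortest path length: 5

Derivation:
BFS from (row=0, col=0) until reaching (row=0, col=5):
  Distance 0: (row=0, col=0)
  Distance 1: (row=0, col=1), (row=1, col=0)
  Distance 2: (row=0, col=2), (row=1, col=1), (row=2, col=0)
  Distance 3: (row=0, col=3), (row=1, col=2), (row=2, col=1)
  Distance 4: (row=0, col=4), (row=1, col=3), (row=2, col=2)
  Distance 5: (row=0, col=5), (row=1, col=4), (row=2, col=3)  <- goal reached here
One shortest path (5 moves): (row=0, col=0) -> (row=0, col=1) -> (row=0, col=2) -> (row=0, col=3) -> (row=0, col=4) -> (row=0, col=5)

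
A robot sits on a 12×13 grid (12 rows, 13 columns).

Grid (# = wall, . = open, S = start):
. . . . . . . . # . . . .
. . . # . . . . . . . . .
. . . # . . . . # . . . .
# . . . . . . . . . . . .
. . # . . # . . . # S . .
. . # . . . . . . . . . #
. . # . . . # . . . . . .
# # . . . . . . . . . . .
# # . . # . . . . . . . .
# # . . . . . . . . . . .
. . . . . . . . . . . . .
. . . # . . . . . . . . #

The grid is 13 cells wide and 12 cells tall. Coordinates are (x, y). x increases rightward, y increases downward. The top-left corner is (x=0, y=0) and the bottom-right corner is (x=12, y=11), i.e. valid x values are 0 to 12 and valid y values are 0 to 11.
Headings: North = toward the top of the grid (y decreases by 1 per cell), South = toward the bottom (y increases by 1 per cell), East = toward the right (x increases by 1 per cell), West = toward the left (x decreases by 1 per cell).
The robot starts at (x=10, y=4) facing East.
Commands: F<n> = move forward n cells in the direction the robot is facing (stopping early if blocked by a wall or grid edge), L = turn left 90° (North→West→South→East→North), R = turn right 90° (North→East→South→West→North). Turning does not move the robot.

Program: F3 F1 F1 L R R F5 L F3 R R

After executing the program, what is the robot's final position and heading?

Start: (x=10, y=4), facing East
  F3: move forward 2/3 (blocked), now at (x=12, y=4)
  F1: move forward 0/1 (blocked), now at (x=12, y=4)
  F1: move forward 0/1 (blocked), now at (x=12, y=4)
  L: turn left, now facing North
  R: turn right, now facing East
  R: turn right, now facing South
  F5: move forward 0/5 (blocked), now at (x=12, y=4)
  L: turn left, now facing East
  F3: move forward 0/3 (blocked), now at (x=12, y=4)
  R: turn right, now facing South
  R: turn right, now facing West
Final: (x=12, y=4), facing West

Answer: Final position: (x=12, y=4), facing West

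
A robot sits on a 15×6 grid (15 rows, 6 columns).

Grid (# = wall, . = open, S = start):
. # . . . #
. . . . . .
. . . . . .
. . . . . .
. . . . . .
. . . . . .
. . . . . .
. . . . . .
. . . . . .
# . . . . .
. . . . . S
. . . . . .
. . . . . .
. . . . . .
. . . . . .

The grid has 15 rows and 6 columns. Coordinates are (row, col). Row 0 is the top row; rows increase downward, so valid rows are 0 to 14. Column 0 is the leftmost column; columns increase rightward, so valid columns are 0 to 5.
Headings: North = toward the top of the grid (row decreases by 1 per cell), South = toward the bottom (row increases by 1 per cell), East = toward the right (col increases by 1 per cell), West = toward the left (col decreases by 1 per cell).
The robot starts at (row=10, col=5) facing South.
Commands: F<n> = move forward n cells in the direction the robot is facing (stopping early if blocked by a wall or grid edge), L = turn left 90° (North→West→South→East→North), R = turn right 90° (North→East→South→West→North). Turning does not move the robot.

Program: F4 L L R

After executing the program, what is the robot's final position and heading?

Answer: Final position: (row=14, col=5), facing East

Derivation:
Start: (row=10, col=5), facing South
  F4: move forward 4, now at (row=14, col=5)
  L: turn left, now facing East
  L: turn left, now facing North
  R: turn right, now facing East
Final: (row=14, col=5), facing East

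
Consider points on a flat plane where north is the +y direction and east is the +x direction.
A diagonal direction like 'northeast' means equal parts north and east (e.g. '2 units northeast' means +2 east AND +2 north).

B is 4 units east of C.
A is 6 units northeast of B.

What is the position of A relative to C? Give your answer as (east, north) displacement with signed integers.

Place C at the origin (east=0, north=0).
  B is 4 units east of C: delta (east=+4, north=+0); B at (east=4, north=0).
  A is 6 units northeast of B: delta (east=+6, north=+6); A at (east=10, north=6).
Therefore A relative to C: (east=10, north=6).

Answer: A is at (east=10, north=6) relative to C.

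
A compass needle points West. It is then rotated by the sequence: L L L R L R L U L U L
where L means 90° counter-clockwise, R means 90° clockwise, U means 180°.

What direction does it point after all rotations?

Start: West
  L (left (90° counter-clockwise)) -> South
  L (left (90° counter-clockwise)) -> East
  L (left (90° counter-clockwise)) -> North
  R (right (90° clockwise)) -> East
  L (left (90° counter-clockwise)) -> North
  R (right (90° clockwise)) -> East
  L (left (90° counter-clockwise)) -> North
  U (U-turn (180°)) -> South
  L (left (90° counter-clockwise)) -> East
  U (U-turn (180°)) -> West
  L (left (90° counter-clockwise)) -> South
Final: South

Answer: Final heading: South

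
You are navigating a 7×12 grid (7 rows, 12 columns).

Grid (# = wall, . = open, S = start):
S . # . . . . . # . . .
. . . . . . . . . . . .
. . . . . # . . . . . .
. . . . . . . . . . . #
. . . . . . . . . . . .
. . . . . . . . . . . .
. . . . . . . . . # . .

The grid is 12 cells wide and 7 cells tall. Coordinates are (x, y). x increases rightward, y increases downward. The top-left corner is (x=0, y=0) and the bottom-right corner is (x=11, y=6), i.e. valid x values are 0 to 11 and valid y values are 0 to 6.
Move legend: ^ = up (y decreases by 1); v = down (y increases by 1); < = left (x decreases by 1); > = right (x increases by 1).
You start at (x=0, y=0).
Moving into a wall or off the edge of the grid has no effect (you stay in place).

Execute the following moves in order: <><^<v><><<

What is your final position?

Start: (x=0, y=0)
  < (left): blocked, stay at (x=0, y=0)
  > (right): (x=0, y=0) -> (x=1, y=0)
  < (left): (x=1, y=0) -> (x=0, y=0)
  ^ (up): blocked, stay at (x=0, y=0)
  < (left): blocked, stay at (x=0, y=0)
  v (down): (x=0, y=0) -> (x=0, y=1)
  > (right): (x=0, y=1) -> (x=1, y=1)
  < (left): (x=1, y=1) -> (x=0, y=1)
  > (right): (x=0, y=1) -> (x=1, y=1)
  < (left): (x=1, y=1) -> (x=0, y=1)
  < (left): blocked, stay at (x=0, y=1)
Final: (x=0, y=1)

Answer: Final position: (x=0, y=1)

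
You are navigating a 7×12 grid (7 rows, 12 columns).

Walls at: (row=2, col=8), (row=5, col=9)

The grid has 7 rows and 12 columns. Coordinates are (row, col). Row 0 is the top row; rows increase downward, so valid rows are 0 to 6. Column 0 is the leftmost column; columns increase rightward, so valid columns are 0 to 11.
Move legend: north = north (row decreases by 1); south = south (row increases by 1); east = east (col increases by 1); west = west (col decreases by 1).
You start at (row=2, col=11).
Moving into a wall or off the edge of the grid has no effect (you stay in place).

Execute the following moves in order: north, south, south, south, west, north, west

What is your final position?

Answer: Final position: (row=3, col=9)

Derivation:
Start: (row=2, col=11)
  north (north): (row=2, col=11) -> (row=1, col=11)
  south (south): (row=1, col=11) -> (row=2, col=11)
  south (south): (row=2, col=11) -> (row=3, col=11)
  south (south): (row=3, col=11) -> (row=4, col=11)
  west (west): (row=4, col=11) -> (row=4, col=10)
  north (north): (row=4, col=10) -> (row=3, col=10)
  west (west): (row=3, col=10) -> (row=3, col=9)
Final: (row=3, col=9)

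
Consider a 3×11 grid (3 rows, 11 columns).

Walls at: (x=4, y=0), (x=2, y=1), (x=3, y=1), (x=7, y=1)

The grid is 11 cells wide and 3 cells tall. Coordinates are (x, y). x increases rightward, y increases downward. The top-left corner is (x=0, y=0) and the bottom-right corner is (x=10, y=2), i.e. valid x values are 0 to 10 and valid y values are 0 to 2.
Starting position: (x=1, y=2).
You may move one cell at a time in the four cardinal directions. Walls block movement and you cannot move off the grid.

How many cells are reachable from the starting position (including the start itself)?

BFS flood-fill from (x=1, y=2):
  Distance 0: (x=1, y=2)
  Distance 1: (x=1, y=1), (x=0, y=2), (x=2, y=2)
  Distance 2: (x=1, y=0), (x=0, y=1), (x=3, y=2)
  Distance 3: (x=0, y=0), (x=2, y=0), (x=4, y=2)
  Distance 4: (x=3, y=0), (x=4, y=1), (x=5, y=2)
  Distance 5: (x=5, y=1), (x=6, y=2)
  Distance 6: (x=5, y=0), (x=6, y=1), (x=7, y=2)
  Distance 7: (x=6, y=0), (x=8, y=2)
  Distance 8: (x=7, y=0), (x=8, y=1), (x=9, y=2)
  Distance 9: (x=8, y=0), (x=9, y=1), (x=10, y=2)
  Distance 10: (x=9, y=0), (x=10, y=1)
  Distance 11: (x=10, y=0)
Total reachable: 29 (grid has 29 open cells total)

Answer: Reachable cells: 29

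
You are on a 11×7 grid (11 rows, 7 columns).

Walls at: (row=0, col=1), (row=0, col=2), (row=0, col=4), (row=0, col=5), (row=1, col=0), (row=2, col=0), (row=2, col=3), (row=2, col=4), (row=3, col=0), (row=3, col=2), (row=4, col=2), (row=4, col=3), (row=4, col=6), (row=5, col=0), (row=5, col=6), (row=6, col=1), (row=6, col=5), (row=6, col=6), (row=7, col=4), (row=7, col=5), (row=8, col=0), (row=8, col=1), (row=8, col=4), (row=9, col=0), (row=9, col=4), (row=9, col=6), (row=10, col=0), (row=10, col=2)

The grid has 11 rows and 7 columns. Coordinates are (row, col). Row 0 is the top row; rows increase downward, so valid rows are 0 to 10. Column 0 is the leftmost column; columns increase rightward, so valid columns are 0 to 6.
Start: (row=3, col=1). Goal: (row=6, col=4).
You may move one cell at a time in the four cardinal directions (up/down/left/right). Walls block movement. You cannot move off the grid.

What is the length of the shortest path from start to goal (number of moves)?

BFS from (row=3, col=1) until reaching (row=6, col=4):
  Distance 0: (row=3, col=1)
  Distance 1: (row=2, col=1), (row=4, col=1)
  Distance 2: (row=1, col=1), (row=2, col=2), (row=4, col=0), (row=5, col=1)
  Distance 3: (row=1, col=2), (row=5, col=2)
  Distance 4: (row=1, col=3), (row=5, col=3), (row=6, col=2)
  Distance 5: (row=0, col=3), (row=1, col=4), (row=5, col=4), (row=6, col=3), (row=7, col=2)
  Distance 6: (row=1, col=5), (row=4, col=4), (row=5, col=5), (row=6, col=4), (row=7, col=1), (row=7, col=3), (row=8, col=2)  <- goal reached here
One shortest path (6 moves): (row=3, col=1) -> (row=4, col=1) -> (row=5, col=1) -> (row=5, col=2) -> (row=5, col=3) -> (row=5, col=4) -> (row=6, col=4)

Answer: Shortest path length: 6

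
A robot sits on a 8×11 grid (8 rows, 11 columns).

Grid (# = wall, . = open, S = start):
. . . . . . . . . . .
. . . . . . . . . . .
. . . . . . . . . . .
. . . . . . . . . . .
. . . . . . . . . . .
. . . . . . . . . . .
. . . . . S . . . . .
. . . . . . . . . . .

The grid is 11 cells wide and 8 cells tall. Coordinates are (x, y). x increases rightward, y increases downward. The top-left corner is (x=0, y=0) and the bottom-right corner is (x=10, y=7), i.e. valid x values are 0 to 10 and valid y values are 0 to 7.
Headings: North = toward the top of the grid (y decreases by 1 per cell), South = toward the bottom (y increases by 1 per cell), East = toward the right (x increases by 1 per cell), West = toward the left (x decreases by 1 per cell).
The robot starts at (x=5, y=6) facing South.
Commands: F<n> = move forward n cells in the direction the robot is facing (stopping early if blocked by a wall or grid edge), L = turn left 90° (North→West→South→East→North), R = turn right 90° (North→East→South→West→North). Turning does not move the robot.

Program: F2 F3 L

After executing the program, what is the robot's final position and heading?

Answer: Final position: (x=5, y=7), facing East

Derivation:
Start: (x=5, y=6), facing South
  F2: move forward 1/2 (blocked), now at (x=5, y=7)
  F3: move forward 0/3 (blocked), now at (x=5, y=7)
  L: turn left, now facing East
Final: (x=5, y=7), facing East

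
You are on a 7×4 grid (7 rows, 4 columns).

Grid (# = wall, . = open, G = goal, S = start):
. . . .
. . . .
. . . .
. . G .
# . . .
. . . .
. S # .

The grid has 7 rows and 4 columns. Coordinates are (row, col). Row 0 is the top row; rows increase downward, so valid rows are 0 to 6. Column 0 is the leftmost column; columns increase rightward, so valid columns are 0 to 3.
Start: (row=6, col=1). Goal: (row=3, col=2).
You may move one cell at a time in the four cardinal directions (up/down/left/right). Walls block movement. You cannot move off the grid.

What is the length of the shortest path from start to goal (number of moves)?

BFS from (row=6, col=1) until reaching (row=3, col=2):
  Distance 0: (row=6, col=1)
  Distance 1: (row=5, col=1), (row=6, col=0)
  Distance 2: (row=4, col=1), (row=5, col=0), (row=5, col=2)
  Distance 3: (row=3, col=1), (row=4, col=2), (row=5, col=3)
  Distance 4: (row=2, col=1), (row=3, col=0), (row=3, col=2), (row=4, col=3), (row=6, col=3)  <- goal reached here
One shortest path (4 moves): (row=6, col=1) -> (row=5, col=1) -> (row=5, col=2) -> (row=4, col=2) -> (row=3, col=2)

Answer: Shortest path length: 4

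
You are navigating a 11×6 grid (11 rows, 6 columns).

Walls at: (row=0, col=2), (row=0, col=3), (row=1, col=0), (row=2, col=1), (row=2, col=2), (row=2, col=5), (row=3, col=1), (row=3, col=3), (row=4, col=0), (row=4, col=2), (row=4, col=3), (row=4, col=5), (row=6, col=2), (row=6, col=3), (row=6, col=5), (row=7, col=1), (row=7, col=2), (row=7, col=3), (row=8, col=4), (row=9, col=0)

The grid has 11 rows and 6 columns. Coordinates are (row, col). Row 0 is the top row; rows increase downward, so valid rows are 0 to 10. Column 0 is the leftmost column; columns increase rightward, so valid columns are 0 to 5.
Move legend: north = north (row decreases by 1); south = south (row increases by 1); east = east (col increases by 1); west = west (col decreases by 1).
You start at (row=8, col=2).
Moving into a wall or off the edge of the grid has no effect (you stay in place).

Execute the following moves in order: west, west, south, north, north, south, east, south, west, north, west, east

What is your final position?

Start: (row=8, col=2)
  west (west): (row=8, col=2) -> (row=8, col=1)
  west (west): (row=8, col=1) -> (row=8, col=0)
  south (south): blocked, stay at (row=8, col=0)
  north (north): (row=8, col=0) -> (row=7, col=0)
  north (north): (row=7, col=0) -> (row=6, col=0)
  south (south): (row=6, col=0) -> (row=7, col=0)
  east (east): blocked, stay at (row=7, col=0)
  south (south): (row=7, col=0) -> (row=8, col=0)
  west (west): blocked, stay at (row=8, col=0)
  north (north): (row=8, col=0) -> (row=7, col=0)
  west (west): blocked, stay at (row=7, col=0)
  east (east): blocked, stay at (row=7, col=0)
Final: (row=7, col=0)

Answer: Final position: (row=7, col=0)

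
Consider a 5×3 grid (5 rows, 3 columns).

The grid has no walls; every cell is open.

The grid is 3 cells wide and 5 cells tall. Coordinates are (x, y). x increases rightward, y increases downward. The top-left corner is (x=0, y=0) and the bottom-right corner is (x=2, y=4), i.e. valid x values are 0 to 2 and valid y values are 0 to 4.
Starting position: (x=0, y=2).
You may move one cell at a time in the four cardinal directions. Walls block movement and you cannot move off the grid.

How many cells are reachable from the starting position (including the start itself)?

Answer: Reachable cells: 15

Derivation:
BFS flood-fill from (x=0, y=2):
  Distance 0: (x=0, y=2)
  Distance 1: (x=0, y=1), (x=1, y=2), (x=0, y=3)
  Distance 2: (x=0, y=0), (x=1, y=1), (x=2, y=2), (x=1, y=3), (x=0, y=4)
  Distance 3: (x=1, y=0), (x=2, y=1), (x=2, y=3), (x=1, y=4)
  Distance 4: (x=2, y=0), (x=2, y=4)
Total reachable: 15 (grid has 15 open cells total)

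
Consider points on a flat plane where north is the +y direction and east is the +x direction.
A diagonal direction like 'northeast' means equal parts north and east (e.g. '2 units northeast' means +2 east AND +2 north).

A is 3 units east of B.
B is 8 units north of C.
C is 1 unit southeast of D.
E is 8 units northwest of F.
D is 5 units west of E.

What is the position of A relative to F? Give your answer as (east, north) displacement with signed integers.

Answer: A is at (east=-9, north=15) relative to F.

Derivation:
Place F at the origin (east=0, north=0).
  E is 8 units northwest of F: delta (east=-8, north=+8); E at (east=-8, north=8).
  D is 5 units west of E: delta (east=-5, north=+0); D at (east=-13, north=8).
  C is 1 unit southeast of D: delta (east=+1, north=-1); C at (east=-12, north=7).
  B is 8 units north of C: delta (east=+0, north=+8); B at (east=-12, north=15).
  A is 3 units east of B: delta (east=+3, north=+0); A at (east=-9, north=15).
Therefore A relative to F: (east=-9, north=15).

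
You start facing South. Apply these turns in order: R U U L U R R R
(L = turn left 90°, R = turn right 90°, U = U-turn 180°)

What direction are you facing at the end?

Start: South
  R (right (90° clockwise)) -> West
  U (U-turn (180°)) -> East
  U (U-turn (180°)) -> West
  L (left (90° counter-clockwise)) -> South
  U (U-turn (180°)) -> North
  R (right (90° clockwise)) -> East
  R (right (90° clockwise)) -> South
  R (right (90° clockwise)) -> West
Final: West

Answer: Final heading: West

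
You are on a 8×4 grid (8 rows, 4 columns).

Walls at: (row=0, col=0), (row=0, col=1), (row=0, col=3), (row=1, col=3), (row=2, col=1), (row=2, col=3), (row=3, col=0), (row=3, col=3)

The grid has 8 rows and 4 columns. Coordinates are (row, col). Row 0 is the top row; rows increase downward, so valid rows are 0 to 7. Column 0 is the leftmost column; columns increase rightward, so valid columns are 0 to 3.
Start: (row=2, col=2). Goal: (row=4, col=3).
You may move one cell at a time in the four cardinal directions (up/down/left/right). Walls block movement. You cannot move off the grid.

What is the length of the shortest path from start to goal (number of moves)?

BFS from (row=2, col=2) until reaching (row=4, col=3):
  Distance 0: (row=2, col=2)
  Distance 1: (row=1, col=2), (row=3, col=2)
  Distance 2: (row=0, col=2), (row=1, col=1), (row=3, col=1), (row=4, col=2)
  Distance 3: (row=1, col=0), (row=4, col=1), (row=4, col=3), (row=5, col=2)  <- goal reached here
One shortest path (3 moves): (row=2, col=2) -> (row=3, col=2) -> (row=4, col=2) -> (row=4, col=3)

Answer: Shortest path length: 3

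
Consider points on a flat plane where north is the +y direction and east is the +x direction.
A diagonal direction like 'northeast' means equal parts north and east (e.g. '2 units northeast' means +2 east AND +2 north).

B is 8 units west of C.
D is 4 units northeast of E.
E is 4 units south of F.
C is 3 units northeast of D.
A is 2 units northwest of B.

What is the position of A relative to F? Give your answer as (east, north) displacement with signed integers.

Answer: A is at (east=-3, north=5) relative to F.

Derivation:
Place F at the origin (east=0, north=0).
  E is 4 units south of F: delta (east=+0, north=-4); E at (east=0, north=-4).
  D is 4 units northeast of E: delta (east=+4, north=+4); D at (east=4, north=0).
  C is 3 units northeast of D: delta (east=+3, north=+3); C at (east=7, north=3).
  B is 8 units west of C: delta (east=-8, north=+0); B at (east=-1, north=3).
  A is 2 units northwest of B: delta (east=-2, north=+2); A at (east=-3, north=5).
Therefore A relative to F: (east=-3, north=5).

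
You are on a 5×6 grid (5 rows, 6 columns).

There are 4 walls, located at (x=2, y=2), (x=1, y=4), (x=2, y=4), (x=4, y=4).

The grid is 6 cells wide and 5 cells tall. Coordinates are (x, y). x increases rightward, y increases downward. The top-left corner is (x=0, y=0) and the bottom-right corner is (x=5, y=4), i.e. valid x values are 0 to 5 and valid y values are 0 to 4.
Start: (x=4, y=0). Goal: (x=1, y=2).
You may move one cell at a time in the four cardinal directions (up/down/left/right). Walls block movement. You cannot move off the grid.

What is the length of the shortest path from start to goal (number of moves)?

BFS from (x=4, y=0) until reaching (x=1, y=2):
  Distance 0: (x=4, y=0)
  Distance 1: (x=3, y=0), (x=5, y=0), (x=4, y=1)
  Distance 2: (x=2, y=0), (x=3, y=1), (x=5, y=1), (x=4, y=2)
  Distance 3: (x=1, y=0), (x=2, y=1), (x=3, y=2), (x=5, y=2), (x=4, y=3)
  Distance 4: (x=0, y=0), (x=1, y=1), (x=3, y=3), (x=5, y=3)
  Distance 5: (x=0, y=1), (x=1, y=2), (x=2, y=3), (x=3, y=4), (x=5, y=4)  <- goal reached here
One shortest path (5 moves): (x=4, y=0) -> (x=3, y=0) -> (x=2, y=0) -> (x=1, y=0) -> (x=1, y=1) -> (x=1, y=2)

Answer: Shortest path length: 5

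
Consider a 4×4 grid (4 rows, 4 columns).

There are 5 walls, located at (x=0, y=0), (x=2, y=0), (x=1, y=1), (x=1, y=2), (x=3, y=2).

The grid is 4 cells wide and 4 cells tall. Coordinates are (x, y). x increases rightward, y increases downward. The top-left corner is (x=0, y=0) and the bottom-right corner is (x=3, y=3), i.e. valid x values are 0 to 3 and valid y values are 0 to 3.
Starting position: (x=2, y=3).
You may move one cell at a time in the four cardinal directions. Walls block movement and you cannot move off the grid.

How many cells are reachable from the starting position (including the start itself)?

BFS flood-fill from (x=2, y=3):
  Distance 0: (x=2, y=3)
  Distance 1: (x=2, y=2), (x=1, y=3), (x=3, y=3)
  Distance 2: (x=2, y=1), (x=0, y=3)
  Distance 3: (x=3, y=1), (x=0, y=2)
  Distance 4: (x=3, y=0), (x=0, y=1)
Total reachable: 10 (grid has 11 open cells total)

Answer: Reachable cells: 10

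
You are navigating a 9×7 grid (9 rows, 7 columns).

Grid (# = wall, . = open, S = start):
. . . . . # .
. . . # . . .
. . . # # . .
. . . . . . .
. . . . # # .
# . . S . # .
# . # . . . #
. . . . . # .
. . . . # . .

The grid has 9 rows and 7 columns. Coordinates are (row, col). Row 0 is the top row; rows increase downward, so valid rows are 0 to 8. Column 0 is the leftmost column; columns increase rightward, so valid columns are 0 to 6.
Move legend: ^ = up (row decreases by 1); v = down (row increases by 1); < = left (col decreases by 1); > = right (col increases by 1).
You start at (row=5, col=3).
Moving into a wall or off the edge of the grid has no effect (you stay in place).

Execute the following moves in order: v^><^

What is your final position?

Start: (row=5, col=3)
  v (down): (row=5, col=3) -> (row=6, col=3)
  ^ (up): (row=6, col=3) -> (row=5, col=3)
  > (right): (row=5, col=3) -> (row=5, col=4)
  < (left): (row=5, col=4) -> (row=5, col=3)
  ^ (up): (row=5, col=3) -> (row=4, col=3)
Final: (row=4, col=3)

Answer: Final position: (row=4, col=3)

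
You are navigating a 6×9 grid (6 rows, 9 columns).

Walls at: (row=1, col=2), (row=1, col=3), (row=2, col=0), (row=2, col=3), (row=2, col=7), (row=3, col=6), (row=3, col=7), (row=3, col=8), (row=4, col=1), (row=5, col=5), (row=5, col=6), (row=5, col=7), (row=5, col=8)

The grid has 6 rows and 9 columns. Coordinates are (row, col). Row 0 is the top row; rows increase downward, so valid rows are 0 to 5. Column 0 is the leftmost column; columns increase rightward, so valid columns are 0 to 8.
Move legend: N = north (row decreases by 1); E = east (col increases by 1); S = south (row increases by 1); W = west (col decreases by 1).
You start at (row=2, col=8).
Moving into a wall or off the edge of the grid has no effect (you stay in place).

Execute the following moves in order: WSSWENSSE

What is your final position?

Start: (row=2, col=8)
  W (west): blocked, stay at (row=2, col=8)
  S (south): blocked, stay at (row=2, col=8)
  S (south): blocked, stay at (row=2, col=8)
  W (west): blocked, stay at (row=2, col=8)
  E (east): blocked, stay at (row=2, col=8)
  N (north): (row=2, col=8) -> (row=1, col=8)
  S (south): (row=1, col=8) -> (row=2, col=8)
  S (south): blocked, stay at (row=2, col=8)
  E (east): blocked, stay at (row=2, col=8)
Final: (row=2, col=8)

Answer: Final position: (row=2, col=8)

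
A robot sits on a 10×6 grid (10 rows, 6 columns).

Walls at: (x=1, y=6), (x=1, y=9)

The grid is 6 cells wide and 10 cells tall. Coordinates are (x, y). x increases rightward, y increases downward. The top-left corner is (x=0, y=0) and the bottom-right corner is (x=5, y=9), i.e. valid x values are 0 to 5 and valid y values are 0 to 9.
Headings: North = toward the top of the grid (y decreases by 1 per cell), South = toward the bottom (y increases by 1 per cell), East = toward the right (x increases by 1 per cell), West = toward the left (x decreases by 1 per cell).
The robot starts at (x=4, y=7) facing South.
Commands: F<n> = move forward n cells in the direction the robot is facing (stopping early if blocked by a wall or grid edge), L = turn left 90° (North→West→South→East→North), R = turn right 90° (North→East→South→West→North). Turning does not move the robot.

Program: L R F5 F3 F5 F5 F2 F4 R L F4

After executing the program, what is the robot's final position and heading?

Answer: Final position: (x=4, y=9), facing South

Derivation:
Start: (x=4, y=7), facing South
  L: turn left, now facing East
  R: turn right, now facing South
  F5: move forward 2/5 (blocked), now at (x=4, y=9)
  F3: move forward 0/3 (blocked), now at (x=4, y=9)
  F5: move forward 0/5 (blocked), now at (x=4, y=9)
  F5: move forward 0/5 (blocked), now at (x=4, y=9)
  F2: move forward 0/2 (blocked), now at (x=4, y=9)
  F4: move forward 0/4 (blocked), now at (x=4, y=9)
  R: turn right, now facing West
  L: turn left, now facing South
  F4: move forward 0/4 (blocked), now at (x=4, y=9)
Final: (x=4, y=9), facing South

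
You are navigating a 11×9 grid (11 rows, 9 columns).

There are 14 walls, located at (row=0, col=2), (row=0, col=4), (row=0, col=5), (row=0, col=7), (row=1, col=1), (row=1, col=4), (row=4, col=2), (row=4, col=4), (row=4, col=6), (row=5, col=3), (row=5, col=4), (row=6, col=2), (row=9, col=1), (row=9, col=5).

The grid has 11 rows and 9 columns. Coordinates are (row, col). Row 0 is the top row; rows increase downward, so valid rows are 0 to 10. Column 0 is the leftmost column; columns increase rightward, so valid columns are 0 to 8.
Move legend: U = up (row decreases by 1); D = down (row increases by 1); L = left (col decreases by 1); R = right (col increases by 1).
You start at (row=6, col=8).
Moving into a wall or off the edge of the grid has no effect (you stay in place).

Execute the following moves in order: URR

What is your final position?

Answer: Final position: (row=5, col=8)

Derivation:
Start: (row=6, col=8)
  U (up): (row=6, col=8) -> (row=5, col=8)
  R (right): blocked, stay at (row=5, col=8)
  R (right): blocked, stay at (row=5, col=8)
Final: (row=5, col=8)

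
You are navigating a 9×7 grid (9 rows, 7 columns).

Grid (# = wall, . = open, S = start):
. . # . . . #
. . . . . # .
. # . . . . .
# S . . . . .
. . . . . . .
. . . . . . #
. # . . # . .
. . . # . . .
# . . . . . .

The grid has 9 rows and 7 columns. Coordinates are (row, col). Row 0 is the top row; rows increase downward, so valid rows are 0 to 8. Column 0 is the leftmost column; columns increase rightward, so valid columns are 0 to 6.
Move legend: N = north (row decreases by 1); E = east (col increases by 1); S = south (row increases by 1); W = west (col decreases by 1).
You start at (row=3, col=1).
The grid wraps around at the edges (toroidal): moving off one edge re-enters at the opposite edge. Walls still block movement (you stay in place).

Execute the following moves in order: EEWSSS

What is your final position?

Start: (row=3, col=1)
  E (east): (row=3, col=1) -> (row=3, col=2)
  E (east): (row=3, col=2) -> (row=3, col=3)
  W (west): (row=3, col=3) -> (row=3, col=2)
  S (south): (row=3, col=2) -> (row=4, col=2)
  S (south): (row=4, col=2) -> (row=5, col=2)
  S (south): (row=5, col=2) -> (row=6, col=2)
Final: (row=6, col=2)

Answer: Final position: (row=6, col=2)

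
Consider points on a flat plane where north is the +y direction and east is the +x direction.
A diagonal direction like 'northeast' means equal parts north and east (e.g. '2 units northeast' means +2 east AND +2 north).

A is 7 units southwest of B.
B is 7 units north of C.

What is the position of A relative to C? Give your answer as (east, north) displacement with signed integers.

Answer: A is at (east=-7, north=0) relative to C.

Derivation:
Place C at the origin (east=0, north=0).
  B is 7 units north of C: delta (east=+0, north=+7); B at (east=0, north=7).
  A is 7 units southwest of B: delta (east=-7, north=-7); A at (east=-7, north=0).
Therefore A relative to C: (east=-7, north=0).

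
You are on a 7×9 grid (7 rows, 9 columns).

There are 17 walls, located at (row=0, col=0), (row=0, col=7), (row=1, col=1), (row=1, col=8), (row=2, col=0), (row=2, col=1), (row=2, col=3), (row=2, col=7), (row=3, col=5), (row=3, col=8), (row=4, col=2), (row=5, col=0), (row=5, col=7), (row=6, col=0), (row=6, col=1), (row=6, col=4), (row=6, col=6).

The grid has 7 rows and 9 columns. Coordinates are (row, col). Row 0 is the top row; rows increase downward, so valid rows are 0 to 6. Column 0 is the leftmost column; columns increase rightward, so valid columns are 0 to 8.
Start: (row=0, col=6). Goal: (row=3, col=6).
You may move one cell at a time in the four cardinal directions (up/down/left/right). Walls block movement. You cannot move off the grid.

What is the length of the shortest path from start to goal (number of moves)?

Answer: Shortest path length: 3

Derivation:
BFS from (row=0, col=6) until reaching (row=3, col=6):
  Distance 0: (row=0, col=6)
  Distance 1: (row=0, col=5), (row=1, col=6)
  Distance 2: (row=0, col=4), (row=1, col=5), (row=1, col=7), (row=2, col=6)
  Distance 3: (row=0, col=3), (row=1, col=4), (row=2, col=5), (row=3, col=6)  <- goal reached here
One shortest path (3 moves): (row=0, col=6) -> (row=1, col=6) -> (row=2, col=6) -> (row=3, col=6)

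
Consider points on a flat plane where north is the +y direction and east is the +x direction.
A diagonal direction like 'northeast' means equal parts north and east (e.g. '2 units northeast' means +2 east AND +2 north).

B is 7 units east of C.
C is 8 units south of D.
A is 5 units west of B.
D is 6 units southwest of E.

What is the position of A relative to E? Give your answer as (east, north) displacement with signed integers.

Answer: A is at (east=-4, north=-14) relative to E.

Derivation:
Place E at the origin (east=0, north=0).
  D is 6 units southwest of E: delta (east=-6, north=-6); D at (east=-6, north=-6).
  C is 8 units south of D: delta (east=+0, north=-8); C at (east=-6, north=-14).
  B is 7 units east of C: delta (east=+7, north=+0); B at (east=1, north=-14).
  A is 5 units west of B: delta (east=-5, north=+0); A at (east=-4, north=-14).
Therefore A relative to E: (east=-4, north=-14).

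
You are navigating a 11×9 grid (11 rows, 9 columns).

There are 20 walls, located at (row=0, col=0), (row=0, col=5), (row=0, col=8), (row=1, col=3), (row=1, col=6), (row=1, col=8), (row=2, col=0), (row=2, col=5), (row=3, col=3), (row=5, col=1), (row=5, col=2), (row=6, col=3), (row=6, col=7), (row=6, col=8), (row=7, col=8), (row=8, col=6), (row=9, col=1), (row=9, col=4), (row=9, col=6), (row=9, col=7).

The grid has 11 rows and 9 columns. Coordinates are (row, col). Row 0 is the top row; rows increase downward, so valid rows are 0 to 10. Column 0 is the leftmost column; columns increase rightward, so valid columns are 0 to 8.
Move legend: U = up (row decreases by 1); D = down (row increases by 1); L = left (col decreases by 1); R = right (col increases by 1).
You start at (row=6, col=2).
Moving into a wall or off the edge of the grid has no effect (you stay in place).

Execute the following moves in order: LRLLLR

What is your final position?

Answer: Final position: (row=6, col=1)

Derivation:
Start: (row=6, col=2)
  L (left): (row=6, col=2) -> (row=6, col=1)
  R (right): (row=6, col=1) -> (row=6, col=2)
  L (left): (row=6, col=2) -> (row=6, col=1)
  L (left): (row=6, col=1) -> (row=6, col=0)
  L (left): blocked, stay at (row=6, col=0)
  R (right): (row=6, col=0) -> (row=6, col=1)
Final: (row=6, col=1)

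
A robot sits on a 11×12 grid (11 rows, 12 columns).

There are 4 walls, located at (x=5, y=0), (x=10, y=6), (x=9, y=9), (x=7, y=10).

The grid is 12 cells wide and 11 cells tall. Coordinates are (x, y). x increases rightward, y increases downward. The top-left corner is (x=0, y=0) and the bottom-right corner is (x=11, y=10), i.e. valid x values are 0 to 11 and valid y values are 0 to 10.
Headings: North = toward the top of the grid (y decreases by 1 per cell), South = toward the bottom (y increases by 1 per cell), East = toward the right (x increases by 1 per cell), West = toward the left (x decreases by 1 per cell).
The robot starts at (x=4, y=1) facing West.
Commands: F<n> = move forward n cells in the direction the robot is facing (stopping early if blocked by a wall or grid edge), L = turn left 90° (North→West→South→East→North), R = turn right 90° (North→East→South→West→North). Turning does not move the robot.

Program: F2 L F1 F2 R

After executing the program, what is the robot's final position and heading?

Answer: Final position: (x=2, y=4), facing West

Derivation:
Start: (x=4, y=1), facing West
  F2: move forward 2, now at (x=2, y=1)
  L: turn left, now facing South
  F1: move forward 1, now at (x=2, y=2)
  F2: move forward 2, now at (x=2, y=4)
  R: turn right, now facing West
Final: (x=2, y=4), facing West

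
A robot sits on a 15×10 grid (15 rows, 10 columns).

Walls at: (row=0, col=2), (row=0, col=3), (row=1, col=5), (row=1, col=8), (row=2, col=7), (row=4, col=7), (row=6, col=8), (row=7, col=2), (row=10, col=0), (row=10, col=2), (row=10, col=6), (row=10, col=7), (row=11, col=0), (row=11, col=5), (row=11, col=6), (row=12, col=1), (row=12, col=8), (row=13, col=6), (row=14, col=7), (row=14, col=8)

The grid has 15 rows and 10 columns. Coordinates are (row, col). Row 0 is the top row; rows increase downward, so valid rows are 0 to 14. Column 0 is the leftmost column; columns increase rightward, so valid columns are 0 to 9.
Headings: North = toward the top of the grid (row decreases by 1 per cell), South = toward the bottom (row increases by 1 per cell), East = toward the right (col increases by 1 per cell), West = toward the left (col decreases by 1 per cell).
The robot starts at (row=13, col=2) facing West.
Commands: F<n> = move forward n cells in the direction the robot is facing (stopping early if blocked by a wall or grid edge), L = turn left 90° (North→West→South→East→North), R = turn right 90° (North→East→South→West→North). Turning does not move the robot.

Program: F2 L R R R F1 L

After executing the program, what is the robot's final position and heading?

Answer: Final position: (row=13, col=1), facing North

Derivation:
Start: (row=13, col=2), facing West
  F2: move forward 2, now at (row=13, col=0)
  L: turn left, now facing South
  R: turn right, now facing West
  R: turn right, now facing North
  R: turn right, now facing East
  F1: move forward 1, now at (row=13, col=1)
  L: turn left, now facing North
Final: (row=13, col=1), facing North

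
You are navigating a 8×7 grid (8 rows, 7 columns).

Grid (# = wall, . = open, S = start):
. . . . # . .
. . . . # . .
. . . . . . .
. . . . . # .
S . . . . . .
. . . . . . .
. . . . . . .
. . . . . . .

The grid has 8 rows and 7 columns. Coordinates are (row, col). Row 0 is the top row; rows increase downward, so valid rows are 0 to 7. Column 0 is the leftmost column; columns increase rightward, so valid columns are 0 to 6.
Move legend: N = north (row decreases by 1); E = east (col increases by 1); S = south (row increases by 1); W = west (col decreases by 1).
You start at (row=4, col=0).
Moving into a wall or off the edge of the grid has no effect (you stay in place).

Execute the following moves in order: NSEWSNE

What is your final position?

Answer: Final position: (row=4, col=1)

Derivation:
Start: (row=4, col=0)
  N (north): (row=4, col=0) -> (row=3, col=0)
  S (south): (row=3, col=0) -> (row=4, col=0)
  E (east): (row=4, col=0) -> (row=4, col=1)
  W (west): (row=4, col=1) -> (row=4, col=0)
  S (south): (row=4, col=0) -> (row=5, col=0)
  N (north): (row=5, col=0) -> (row=4, col=0)
  E (east): (row=4, col=0) -> (row=4, col=1)
Final: (row=4, col=1)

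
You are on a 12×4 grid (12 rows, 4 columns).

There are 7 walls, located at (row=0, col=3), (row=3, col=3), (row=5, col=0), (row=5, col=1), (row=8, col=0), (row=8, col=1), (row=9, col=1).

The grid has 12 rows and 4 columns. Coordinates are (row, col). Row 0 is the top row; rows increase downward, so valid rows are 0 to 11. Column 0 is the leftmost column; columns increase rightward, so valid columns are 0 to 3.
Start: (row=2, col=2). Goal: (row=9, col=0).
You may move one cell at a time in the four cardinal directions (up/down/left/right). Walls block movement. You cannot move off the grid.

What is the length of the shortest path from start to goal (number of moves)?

Answer: Shortest path length: 11

Derivation:
BFS from (row=2, col=2) until reaching (row=9, col=0):
  Distance 0: (row=2, col=2)
  Distance 1: (row=1, col=2), (row=2, col=1), (row=2, col=3), (row=3, col=2)
  Distance 2: (row=0, col=2), (row=1, col=1), (row=1, col=3), (row=2, col=0), (row=3, col=1), (row=4, col=2)
  Distance 3: (row=0, col=1), (row=1, col=0), (row=3, col=0), (row=4, col=1), (row=4, col=3), (row=5, col=2)
  Distance 4: (row=0, col=0), (row=4, col=0), (row=5, col=3), (row=6, col=2)
  Distance 5: (row=6, col=1), (row=6, col=3), (row=7, col=2)
  Distance 6: (row=6, col=0), (row=7, col=1), (row=7, col=3), (row=8, col=2)
  Distance 7: (row=7, col=0), (row=8, col=3), (row=9, col=2)
  Distance 8: (row=9, col=3), (row=10, col=2)
  Distance 9: (row=10, col=1), (row=10, col=3), (row=11, col=2)
  Distance 10: (row=10, col=0), (row=11, col=1), (row=11, col=3)
  Distance 11: (row=9, col=0), (row=11, col=0)  <- goal reached here
One shortest path (11 moves): (row=2, col=2) -> (row=3, col=2) -> (row=4, col=2) -> (row=5, col=2) -> (row=6, col=2) -> (row=7, col=2) -> (row=8, col=2) -> (row=9, col=2) -> (row=10, col=2) -> (row=10, col=1) -> (row=10, col=0) -> (row=9, col=0)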